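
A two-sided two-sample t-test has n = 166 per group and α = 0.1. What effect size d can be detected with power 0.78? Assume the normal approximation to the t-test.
d ≈ 0.27

Minimum detectable effect (two-sample t-test, normal approximation):
d = (z_{α/2} + z_β) / √(n/2)
d = (1.645 + 0.772) / √(166/2)
d = 2.417 / 9.110
d ≈ 0.27

By Cohen's convention (0.2 small / 0.5 medium / 0.8 large): small effect.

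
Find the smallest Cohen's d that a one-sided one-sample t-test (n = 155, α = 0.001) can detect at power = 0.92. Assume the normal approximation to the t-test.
d ≈ 0.36

Minimum detectable effect (one-sample t-test, normal approximation):
d = (z_α + z_β) / √n
d = (3.090 + 1.405) / √155
d = 4.495 / 12.450
d ≈ 0.36

By Cohen's convention (0.2 small / 0.5 medium / 0.8 large): small effect.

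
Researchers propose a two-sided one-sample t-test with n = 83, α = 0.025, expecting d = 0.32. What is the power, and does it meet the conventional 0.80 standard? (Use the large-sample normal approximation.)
Power ≈ 0.75; the study is underpowered (power < 0.80)

Power calculation (one-sample t-test, normal approximation):
z_β = d · √n - z_{α/2}
z_β = 0.32 · √83 - 2.241
z_β = 0.32 · 9.110 - 2.241
z_β = 0.674

Power = Φ(z_β) = Φ(0.674) ≈ 0.750

Effect size d = 0.32 is small by Cohen's convention (0.2/0.5/0.8).

Threshold: power ≥ 0.80 is conventionally adequate.
Power ≈ 0.75 → the study is underpowered (power < 0.80).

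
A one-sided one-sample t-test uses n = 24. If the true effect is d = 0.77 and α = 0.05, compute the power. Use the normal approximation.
Power ≈ 0.98

Power calculation (one-sample t-test, normal approximation):
z_β = d · √n - z_α
z_β = 0.77 · √24 - 1.645
z_β = 0.77 · 4.899 - 1.645
z_β = 2.127

Power = Φ(z_β) = Φ(2.127) ≈ 0.983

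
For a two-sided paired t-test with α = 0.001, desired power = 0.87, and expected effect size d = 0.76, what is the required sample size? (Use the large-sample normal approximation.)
n = 34 pairs

Sample size formula (paired t-test, normal approximation):
n = ((z_{α/2} + z_β) / d)²

z_{α/2} = 3.291 (for α = 0.001, two-sided)
z_β = 1.126 (for power = 0.87)
d = 0.76

n = ((3.291 + 1.126) / 0.76)²
n = (5.812)²
n ≈ 33.78
Round up to the next whole number: n = 34 pairs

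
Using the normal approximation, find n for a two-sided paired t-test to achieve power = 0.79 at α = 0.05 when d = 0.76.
n = 14 pairs

Sample size formula (paired t-test, normal approximation):
n = ((z_{α/2} + z_β) / d)²

z_{α/2} = 1.960 (for α = 0.05, two-sided)
z_β = 0.806 (for power = 0.79)
d = 0.76

n = ((1.960 + 0.806) / 0.76)²
n = (3.639)²
n ≈ 13.24
Round up to the next whole number: n = 14 pairs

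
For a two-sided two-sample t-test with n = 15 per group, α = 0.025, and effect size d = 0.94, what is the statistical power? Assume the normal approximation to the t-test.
Power ≈ 0.63

Power calculation (two-sample t-test, normal approximation):
z_β = d · √(n/2) - z_{α/2}
z_β = 0.94 · √(15/2) - 2.241
z_β = 0.94 · 2.739 - 2.241
z_β = 0.333

Power = Φ(z_β) = Φ(0.333) ≈ 0.630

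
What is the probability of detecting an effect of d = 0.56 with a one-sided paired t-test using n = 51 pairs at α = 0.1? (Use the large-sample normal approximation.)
Power ≈ 1.00

Power calculation (paired t-test, normal approximation):
z_β = d · √n - z_α
z_β = 0.56 · √51 - 1.282
z_β = 0.56 · 7.141 - 1.282
z_β = 2.718

Power = Φ(z_β) = Φ(2.718) ≈ 0.997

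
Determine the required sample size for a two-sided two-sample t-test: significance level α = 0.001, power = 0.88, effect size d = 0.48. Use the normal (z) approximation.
n = 174 per group

Sample size formula (two-sample t-test, normal approximation):
n = 2 · ((z_{α/2} + z_β) / d)²

z_{α/2} = 3.291 (for α = 0.001, two-sided)
z_β = 1.175 (for power = 0.88)
d = 0.48

n = 2 · ((3.291 + 1.175) / 0.48)²
n = 2 · (9.304)²
n ≈ 173.13
Round up to the next whole number: n = 174 per group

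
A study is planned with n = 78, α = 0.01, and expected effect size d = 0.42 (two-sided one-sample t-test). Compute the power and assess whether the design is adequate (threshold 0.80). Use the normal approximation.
Power ≈ 0.87; the study is adequately powered (power ≥ 0.80)

Power calculation (one-sample t-test, normal approximation):
z_β = d · √n - z_{α/2}
z_β = 0.42 · √78 - 2.576
z_β = 0.42 · 8.832 - 2.576
z_β = 1.134

Power = Φ(z_β) = Φ(1.134) ≈ 0.871

Effect size d = 0.42 is small by Cohen's convention (0.2/0.5/0.8).

Threshold: power ≥ 0.80 is conventionally adequate.
Power ≈ 0.87 → the study is adequately powered (power ≥ 0.80).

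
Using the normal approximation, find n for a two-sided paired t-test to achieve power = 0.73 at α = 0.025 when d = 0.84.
n = 12 pairs

Sample size formula (paired t-test, normal approximation):
n = ((z_{α/2} + z_β) / d)²

z_{α/2} = 2.241 (for α = 0.025, two-sided)
z_β = 0.613 (for power = 0.73)
d = 0.84

n = ((2.241 + 0.613) / 0.84)²
n = (3.398)²
n ≈ 11.55
Round up to the next whole number: n = 12 pairs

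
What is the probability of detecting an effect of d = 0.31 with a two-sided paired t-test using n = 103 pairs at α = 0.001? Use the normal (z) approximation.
Power ≈ 0.44

Power calculation (paired t-test, normal approximation):
z_β = d · √n - z_{α/2}
z_β = 0.31 · √103 - 3.291
z_β = 0.31 · 10.149 - 3.291
z_β = -0.144

Power = Φ(z_β) = Φ(-0.144) ≈ 0.443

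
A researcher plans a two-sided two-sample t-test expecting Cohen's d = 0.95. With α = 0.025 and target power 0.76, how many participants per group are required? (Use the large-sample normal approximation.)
n = 20 per group

Sample size formula (two-sample t-test, normal approximation):
n = 2 · ((z_{α/2} + z_β) / d)²

z_{α/2} = 2.241 (for α = 0.025, two-sided)
z_β = 0.706 (for power = 0.76)
d = 0.95

n = 2 · ((2.241 + 0.706) / 0.95)²
n = 2 · (3.102)²
n ≈ 19.24
Round up to the next whole number: n = 20 per group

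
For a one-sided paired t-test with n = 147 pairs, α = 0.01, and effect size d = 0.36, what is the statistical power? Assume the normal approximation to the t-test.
Power ≈ 0.98

Power calculation (paired t-test, normal approximation):
z_β = d · √n - z_α
z_β = 0.36 · √147 - 2.326
z_β = 0.36 · 12.124 - 2.326
z_β = 2.038

Power = Φ(z_β) = Φ(2.038) ≈ 0.979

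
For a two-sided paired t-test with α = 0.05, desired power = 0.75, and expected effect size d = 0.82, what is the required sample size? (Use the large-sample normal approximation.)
n = 11 pairs

Sample size formula (paired t-test, normal approximation):
n = ((z_{α/2} + z_β) / d)²

z_{α/2} = 1.960 (for α = 0.05, two-sided)
z_β = 0.674 (for power = 0.75)
d = 0.82

n = ((1.960 + 0.674) / 0.82)²
n = (3.212)²
n ≈ 10.32
Round up to the next whole number: n = 11 pairs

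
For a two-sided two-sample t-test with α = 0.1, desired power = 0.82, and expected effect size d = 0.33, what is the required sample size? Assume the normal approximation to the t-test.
n = 121 per group

Sample size formula (two-sample t-test, normal approximation):
n = 2 · ((z_{α/2} + z_β) / d)²

z_{α/2} = 1.645 (for α = 0.1, two-sided)
z_β = 0.915 (for power = 0.82)
d = 0.33

n = 2 · ((1.645 + 0.915) / 0.33)²
n = 2 · (7.758)²
n ≈ 120.37
Round up to the next whole number: n = 121 per group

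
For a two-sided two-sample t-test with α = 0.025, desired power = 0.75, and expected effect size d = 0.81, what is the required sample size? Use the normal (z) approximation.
n = 26 per group

Sample size formula (two-sample t-test, normal approximation):
n = 2 · ((z_{α/2} + z_β) / d)²

z_{α/2} = 2.241 (for α = 0.025, two-sided)
z_β = 0.674 (for power = 0.75)
d = 0.81

n = 2 · ((2.241 + 0.674) / 0.81)²
n = 2 · (3.599)²
n ≈ 25.91
Round up to the next whole number: n = 26 per group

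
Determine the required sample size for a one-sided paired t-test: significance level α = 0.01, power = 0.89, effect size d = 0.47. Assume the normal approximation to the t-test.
n = 58 pairs

Sample size formula (paired t-test, normal approximation):
n = ((z_α + z_β) / d)²

z_α = 2.326 (for α = 0.01, one-sided)
z_β = 1.227 (for power = 0.89)
d = 0.47

n = ((2.326 + 1.227) / 0.47)²
n = (7.560)²
n ≈ 57.15
Round up to the next whole number: n = 58 pairs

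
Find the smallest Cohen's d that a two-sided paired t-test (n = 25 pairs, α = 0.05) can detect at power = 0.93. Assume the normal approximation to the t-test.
d ≈ 0.69

Minimum detectable effect (paired t-test, normal approximation):
d = (z_{α/2} + z_β) / √n
d = (1.960 + 1.476) / √25
d = 3.436 / 5.000
d ≈ 0.69

By Cohen's convention (0.2 small / 0.5 medium / 0.8 large): medium effect.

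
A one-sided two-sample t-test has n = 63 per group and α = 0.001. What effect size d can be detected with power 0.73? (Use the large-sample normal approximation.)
d ≈ 0.66

Minimum detectable effect (two-sample t-test, normal approximation):
d = (z_α + z_β) / √(n/2)
d = (3.090 + 0.613) / √(63/2)
d = 3.703 / 5.612
d ≈ 0.66

By Cohen's convention (0.2 small / 0.5 medium / 0.8 large): medium effect.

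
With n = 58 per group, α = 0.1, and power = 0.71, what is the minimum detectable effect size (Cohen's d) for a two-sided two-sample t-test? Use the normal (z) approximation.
d ≈ 0.41

Minimum detectable effect (two-sample t-test, normal approximation):
d = (z_{α/2} + z_β) / √(n/2)
d = (1.645 + 0.553) / √(58/2)
d = 2.198 / 5.385
d ≈ 0.41

By Cohen's convention (0.2 small / 0.5 medium / 0.8 large): small effect.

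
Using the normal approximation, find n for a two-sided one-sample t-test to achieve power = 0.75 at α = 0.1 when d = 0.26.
n = 80

Sample size formula (one-sample t-test, normal approximation):
n = ((z_{α/2} + z_β) / d)²

z_{α/2} = 1.645 (for α = 0.1, two-sided)
z_β = 0.674 (for power = 0.75)
d = 0.26

n = ((1.645 + 0.674) / 0.26)²
n = (8.919)²
n ≈ 79.55
Round up to the next whole number: n = 80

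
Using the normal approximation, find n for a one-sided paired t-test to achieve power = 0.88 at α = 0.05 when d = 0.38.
n = 56 pairs

Sample size formula (paired t-test, normal approximation):
n = ((z_α + z_β) / d)²

z_α = 1.645 (for α = 0.05, one-sided)
z_β = 1.175 (for power = 0.88)
d = 0.38

n = ((1.645 + 1.175) / 0.38)²
n = (7.421)²
n ≈ 55.07
Round up to the next whole number: n = 56 pairs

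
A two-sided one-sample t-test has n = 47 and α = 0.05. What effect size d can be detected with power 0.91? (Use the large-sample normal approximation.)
d ≈ 0.48

Minimum detectable effect (one-sample t-test, normal approximation):
d = (z_{α/2} + z_β) / √n
d = (1.960 + 1.341) / √47
d = 3.301 / 6.856
d ≈ 0.48

By Cohen's convention (0.2 small / 0.5 medium / 0.8 large): small effect.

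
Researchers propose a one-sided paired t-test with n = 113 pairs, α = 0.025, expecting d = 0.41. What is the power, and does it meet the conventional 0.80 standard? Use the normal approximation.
Power ≈ 0.99; the study is adequately powered (power ≥ 0.80)

Power calculation (paired t-test, normal approximation):
z_β = d · √n - z_α
z_β = 0.41 · √113 - 1.960
z_β = 0.41 · 10.630 - 1.960
z_β = 2.398

Power = Φ(z_β) = Φ(2.398) ≈ 0.992

Effect size d = 0.41 is small by Cohen's convention (0.2/0.5/0.8).

Threshold: power ≥ 0.80 is conventionally adequate.
Power ≈ 0.99 → the study is adequately powered (power ≥ 0.80).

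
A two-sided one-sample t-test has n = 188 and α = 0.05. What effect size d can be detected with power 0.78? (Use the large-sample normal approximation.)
d ≈ 0.20

Minimum detectable effect (one-sample t-test, normal approximation):
d = (z_{α/2} + z_β) / √n
d = (1.960 + 0.772) / √188
d = 2.732 / 13.711
d ≈ 0.20

By Cohen's convention (0.2 small / 0.5 medium / 0.8 large): small effect.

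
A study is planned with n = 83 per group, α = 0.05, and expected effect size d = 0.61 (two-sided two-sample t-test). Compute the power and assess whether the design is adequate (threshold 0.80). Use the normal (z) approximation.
Power ≈ 0.98; the study is adequately powered (power ≥ 0.80)

Power calculation (two-sample t-test, normal approximation):
z_β = d · √(n/2) - z_{α/2}
z_β = 0.61 · √(83/2) - 1.960
z_β = 0.61 · 6.442 - 1.960
z_β = 1.970

Power = Φ(z_β) = Φ(1.970) ≈ 0.976

Effect size d = 0.61 is medium by Cohen's convention (0.2/0.5/0.8).

Threshold: power ≥ 0.80 is conventionally adequate.
Power ≈ 0.98 → the study is adequately powered (power ≥ 0.80).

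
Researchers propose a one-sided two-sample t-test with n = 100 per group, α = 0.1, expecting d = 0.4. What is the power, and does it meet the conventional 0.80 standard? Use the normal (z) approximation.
Power ≈ 0.94; the study is adequately powered (power ≥ 0.80)

Power calculation (two-sample t-test, normal approximation):
z_β = d · √(n/2) - z_α
z_β = 0.4 · √(100/2) - 1.282
z_β = 0.4 · 7.071 - 1.282
z_β = 1.547

Power = Φ(z_β) = Φ(1.547) ≈ 0.939

Effect size d = 0.4 is small by Cohen's convention (0.2/0.5/0.8).

Threshold: power ≥ 0.80 is conventionally adequate.
Power ≈ 0.94 → the study is adequately powered (power ≥ 0.80).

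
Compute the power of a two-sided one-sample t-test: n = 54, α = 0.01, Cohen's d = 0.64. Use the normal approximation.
Power ≈ 0.98

Power calculation (one-sample t-test, normal approximation):
z_β = d · √n - z_{α/2}
z_β = 0.64 · √54 - 2.576
z_β = 0.64 · 7.348 - 2.576
z_β = 2.127

Power = Φ(z_β) = Φ(2.127) ≈ 0.983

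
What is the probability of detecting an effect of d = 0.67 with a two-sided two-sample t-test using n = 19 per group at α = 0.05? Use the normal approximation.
Power ≈ 0.54

Power calculation (two-sample t-test, normal approximation):
z_β = d · √(n/2) - z_{α/2}
z_β = 0.67 · √(19/2) - 1.960
z_β = 0.67 · 3.082 - 1.960
z_β = 0.105

Power = Φ(z_β) = Φ(0.105) ≈ 0.542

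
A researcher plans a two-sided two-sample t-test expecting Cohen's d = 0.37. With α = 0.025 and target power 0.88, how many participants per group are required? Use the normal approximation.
n = 171 per group

Sample size formula (two-sample t-test, normal approximation):
n = 2 · ((z_{α/2} + z_β) / d)²

z_{α/2} = 2.241 (for α = 0.025, two-sided)
z_β = 1.175 (for power = 0.88)
d = 0.37

n = 2 · ((2.241 + 1.175) / 0.37)²
n = 2 · (9.232)²
n ≈ 170.46
Round up to the next whole number: n = 171 per group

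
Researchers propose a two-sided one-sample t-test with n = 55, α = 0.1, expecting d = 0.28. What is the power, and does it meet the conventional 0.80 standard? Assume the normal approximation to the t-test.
Power ≈ 0.67; the study is underpowered (power < 0.80)

Power calculation (one-sample t-test, normal approximation):
z_β = d · √n - z_{α/2}
z_β = 0.28 · √55 - 1.645
z_β = 0.28 · 7.416 - 1.645
z_β = 0.432

Power = Φ(z_β) = Φ(0.432) ≈ 0.667

Effect size d = 0.28 is small by Cohen's convention (0.2/0.5/0.8).

Threshold: power ≥ 0.80 is conventionally adequate.
Power ≈ 0.67 → the study is underpowered (power < 0.80).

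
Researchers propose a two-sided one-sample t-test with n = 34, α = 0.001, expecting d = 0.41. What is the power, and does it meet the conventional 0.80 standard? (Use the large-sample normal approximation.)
Power ≈ 0.18; the study is underpowered (power < 0.80)

Power calculation (one-sample t-test, normal approximation):
z_β = d · √n - z_{α/2}
z_β = 0.41 · √34 - 3.291
z_β = 0.41 · 5.831 - 3.291
z_β = -0.900

Power = Φ(z_β) = Φ(-0.900) ≈ 0.184

Effect size d = 0.41 is small by Cohen's convention (0.2/0.5/0.8).

Threshold: power ≥ 0.80 is conventionally adequate.
Power ≈ 0.18 → the study is underpowered (power < 0.80).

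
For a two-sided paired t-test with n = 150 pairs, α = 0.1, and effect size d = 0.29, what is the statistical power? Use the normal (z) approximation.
Power ≈ 0.97

Power calculation (paired t-test, normal approximation):
z_β = d · √n - z_{α/2}
z_β = 0.29 · √150 - 1.645
z_β = 0.29 · 12.247 - 1.645
z_β = 1.907

Power = Φ(z_β) = Φ(1.907) ≈ 0.972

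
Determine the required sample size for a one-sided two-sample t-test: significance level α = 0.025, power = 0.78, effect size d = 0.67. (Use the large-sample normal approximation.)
n = 34 per group

Sample size formula (two-sample t-test, normal approximation):
n = 2 · ((z_α + z_β) / d)²

z_α = 1.960 (for α = 0.025, one-sided)
z_β = 0.772 (for power = 0.78)
d = 0.67

n = 2 · ((1.960 + 0.772) / 0.67)²
n = 2 · (4.078)²
n ≈ 33.26
Round up to the next whole number: n = 34 per group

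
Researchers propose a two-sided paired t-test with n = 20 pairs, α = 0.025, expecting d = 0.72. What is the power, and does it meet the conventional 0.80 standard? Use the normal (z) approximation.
Power ≈ 0.84; the study is adequately powered (power ≥ 0.80)

Power calculation (paired t-test, normal approximation):
z_β = d · √n - z_{α/2}
z_β = 0.72 · √20 - 2.241
z_β = 0.72 · 4.472 - 2.241
z_β = 0.979

Power = Φ(z_β) = Φ(0.979) ≈ 0.836

Effect size d = 0.72 is medium by Cohen's convention (0.2/0.5/0.8).

Threshold: power ≥ 0.80 is conventionally adequate.
Power ≈ 0.84 → the study is adequately powered (power ≥ 0.80).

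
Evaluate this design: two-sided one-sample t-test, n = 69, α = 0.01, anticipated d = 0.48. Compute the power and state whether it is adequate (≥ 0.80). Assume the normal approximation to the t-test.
Power ≈ 0.92; the study is adequately powered (power ≥ 0.80)

Power calculation (one-sample t-test, normal approximation):
z_β = d · √n - z_{α/2}
z_β = 0.48 · √69 - 2.576
z_β = 0.48 · 8.307 - 2.576
z_β = 1.411

Power = Φ(z_β) = Φ(1.411) ≈ 0.921

Effect size d = 0.48 is small by Cohen's convention (0.2/0.5/0.8).

Threshold: power ≥ 0.80 is conventionally adequate.
Power ≈ 0.92 → the study is adequately powered (power ≥ 0.80).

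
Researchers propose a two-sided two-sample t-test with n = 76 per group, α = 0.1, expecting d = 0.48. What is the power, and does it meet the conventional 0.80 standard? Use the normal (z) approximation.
Power ≈ 0.91; the study is adequately powered (power ≥ 0.80)

Power calculation (two-sample t-test, normal approximation):
z_β = d · √(n/2) - z_{α/2}
z_β = 0.48 · √(76/2) - 1.645
z_β = 0.48 · 6.164 - 1.645
z_β = 1.314

Power = Φ(z_β) = Φ(1.314) ≈ 0.906

Effect size d = 0.48 is small by Cohen's convention (0.2/0.5/0.8).

Threshold: power ≥ 0.80 is conventionally adequate.
Power ≈ 0.91 → the study is adequately powered (power ≥ 0.80).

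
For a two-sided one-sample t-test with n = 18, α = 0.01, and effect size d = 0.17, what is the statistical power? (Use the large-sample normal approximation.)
Power ≈ 0.03

Power calculation (one-sample t-test, normal approximation):
z_β = d · √n - z_{α/2}
z_β = 0.17 · √18 - 2.576
z_β = 0.17 · 4.243 - 2.576
z_β = -1.855

Power = Φ(z_β) = Φ(-1.855) ≈ 0.032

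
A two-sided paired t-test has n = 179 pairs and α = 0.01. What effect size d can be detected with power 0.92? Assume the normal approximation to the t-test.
d ≈ 0.30

Minimum detectable effect (paired t-test, normal approximation):
d = (z_{α/2} + z_β) / √n
d = (2.576 + 1.405) / √179
d = 3.981 / 13.379
d ≈ 0.30

By Cohen's convention (0.2 small / 0.5 medium / 0.8 large): small effect.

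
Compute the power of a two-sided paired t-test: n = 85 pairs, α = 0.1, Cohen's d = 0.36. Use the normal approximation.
Power ≈ 0.95

Power calculation (paired t-test, normal approximation):
z_β = d · √n - z_{α/2}
z_β = 0.36 · √85 - 1.645
z_β = 0.36 · 9.220 - 1.645
z_β = 1.674

Power = Φ(z_β) = Φ(1.674) ≈ 0.953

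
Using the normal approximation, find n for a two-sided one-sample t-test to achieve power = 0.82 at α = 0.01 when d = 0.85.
n = 17

Sample size formula (one-sample t-test, normal approximation):
n = ((z_{α/2} + z_β) / d)²

z_{α/2} = 2.576 (for α = 0.01, two-sided)
z_β = 0.915 (for power = 0.82)
d = 0.85

n = ((2.576 + 0.915) / 0.85)²
n = (4.107)²
n ≈ 16.87
Round up to the next whole number: n = 17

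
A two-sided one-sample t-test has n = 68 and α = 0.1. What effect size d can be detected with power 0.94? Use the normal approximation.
d ≈ 0.39

Minimum detectable effect (one-sample t-test, normal approximation):
d = (z_{α/2} + z_β) / √n
d = (1.645 + 1.555) / √68
d = 3.200 / 8.246
d ≈ 0.39

By Cohen's convention (0.2 small / 0.5 medium / 0.8 large): small effect.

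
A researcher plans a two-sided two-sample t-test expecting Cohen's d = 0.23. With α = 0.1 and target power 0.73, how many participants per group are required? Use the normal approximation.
n = 193 per group

Sample size formula (two-sample t-test, normal approximation):
n = 2 · ((z_{α/2} + z_β) / d)²

z_{α/2} = 1.645 (for α = 0.1, two-sided)
z_β = 0.613 (for power = 0.73)
d = 0.23

n = 2 · ((1.645 + 0.613) / 0.23)²
n = 2 · (9.817)²
n ≈ 192.75
Round up to the next whole number: n = 193 per group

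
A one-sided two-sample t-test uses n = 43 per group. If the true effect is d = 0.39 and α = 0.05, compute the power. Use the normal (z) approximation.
Power ≈ 0.56

Power calculation (two-sample t-test, normal approximation):
z_β = d · √(n/2) - z_α
z_β = 0.39 · √(43/2) - 1.645
z_β = 0.39 · 4.637 - 1.645
z_β = 0.164

Power = Φ(z_β) = Φ(0.164) ≈ 0.565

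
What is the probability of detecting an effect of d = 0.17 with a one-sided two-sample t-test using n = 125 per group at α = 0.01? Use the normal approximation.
Power ≈ 0.16

Power calculation (two-sample t-test, normal approximation):
z_β = d · √(n/2) - z_α
z_β = 0.17 · √(125/2) - 2.326
z_β = 0.17 · 7.906 - 2.326
z_β = -0.982

Power = Φ(z_β) = Φ(-0.982) ≈ 0.163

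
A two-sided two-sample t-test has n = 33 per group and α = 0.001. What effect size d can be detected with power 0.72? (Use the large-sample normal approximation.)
d ≈ 0.95

Minimum detectable effect (two-sample t-test, normal approximation):
d = (z_{α/2} + z_β) / √(n/2)
d = (3.291 + 0.583) / √(33/2)
d = 3.873 / 4.062
d ≈ 0.95

By Cohen's convention (0.2 small / 0.5 medium / 0.8 large): large effect.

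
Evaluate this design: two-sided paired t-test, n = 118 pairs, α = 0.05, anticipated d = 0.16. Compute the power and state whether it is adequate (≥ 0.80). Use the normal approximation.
Power ≈ 0.41; the study is underpowered (power < 0.80)

Power calculation (paired t-test, normal approximation):
z_β = d · √n - z_{α/2}
z_β = 0.16 · √118 - 1.960
z_β = 0.16 · 10.863 - 1.960
z_β = -0.222

Power = Φ(z_β) = Φ(-0.222) ≈ 0.412

Effect size d = 0.16 is very small by Cohen's convention (0.2/0.5/0.8).

Threshold: power ≥ 0.80 is conventionally adequate.
Power ≈ 0.41 → the study is underpowered (power < 0.80).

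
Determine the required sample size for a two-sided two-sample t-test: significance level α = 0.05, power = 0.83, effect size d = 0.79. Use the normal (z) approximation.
n = 28 per group

Sample size formula (two-sample t-test, normal approximation):
n = 2 · ((z_{α/2} + z_β) / d)²

z_{α/2} = 1.960 (for α = 0.05, two-sided)
z_β = 0.954 (for power = 0.83)
d = 0.79

n = 2 · ((1.960 + 0.954) / 0.79)²
n = 2 · (3.689)²
n ≈ 27.22
Round up to the next whole number: n = 28 per group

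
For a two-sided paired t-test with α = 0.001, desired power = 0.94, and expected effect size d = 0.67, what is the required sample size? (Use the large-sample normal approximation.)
n = 53 pairs

Sample size formula (paired t-test, normal approximation):
n = ((z_{α/2} + z_β) / d)²

z_{α/2} = 3.291 (for α = 0.001, two-sided)
z_β = 1.555 (for power = 0.94)
d = 0.67

n = ((3.291 + 1.555) / 0.67)²
n = (7.233)²
n ≈ 52.32
Round up to the next whole number: n = 53 pairs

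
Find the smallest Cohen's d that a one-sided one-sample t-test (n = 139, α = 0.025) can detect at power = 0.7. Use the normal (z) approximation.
d ≈ 0.21

Minimum detectable effect (one-sample t-test, normal approximation):
d = (z_α + z_β) / √n
d = (1.960 + 0.524) / √139
d = 2.484 / 11.790
d ≈ 0.21

By Cohen's convention (0.2 small / 0.5 medium / 0.8 large): small effect.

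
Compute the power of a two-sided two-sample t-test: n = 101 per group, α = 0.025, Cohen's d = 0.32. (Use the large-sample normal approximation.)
Power ≈ 0.51

Power calculation (two-sample t-test, normal approximation):
z_β = d · √(n/2) - z_{α/2}
z_β = 0.32 · √(101/2) - 2.241
z_β = 0.32 · 7.106 - 2.241
z_β = 0.033

Power = Φ(z_β) = Φ(0.033) ≈ 0.513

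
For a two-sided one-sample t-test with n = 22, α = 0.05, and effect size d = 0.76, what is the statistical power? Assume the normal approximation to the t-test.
Power ≈ 0.95

Power calculation (one-sample t-test, normal approximation):
z_β = d · √n - z_{α/2}
z_β = 0.76 · √22 - 1.960
z_β = 0.76 · 4.690 - 1.960
z_β = 1.605

Power = Φ(z_β) = Φ(1.605) ≈ 0.946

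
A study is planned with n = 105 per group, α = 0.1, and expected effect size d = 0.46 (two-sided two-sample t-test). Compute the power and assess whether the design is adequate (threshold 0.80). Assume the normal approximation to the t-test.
Power ≈ 0.95; the study is adequately powered (power ≥ 0.80)

Power calculation (two-sample t-test, normal approximation):
z_β = d · √(n/2) - z_{α/2}
z_β = 0.46 · √(105/2) - 1.645
z_β = 0.46 · 7.246 - 1.645
z_β = 1.688

Power = Φ(z_β) = Φ(1.688) ≈ 0.954

Effect size d = 0.46 is small by Cohen's convention (0.2/0.5/0.8).

Threshold: power ≥ 0.80 is conventionally adequate.
Power ≈ 0.95 → the study is adequately powered (power ≥ 0.80).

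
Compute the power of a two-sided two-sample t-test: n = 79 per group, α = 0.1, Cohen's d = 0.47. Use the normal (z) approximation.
Power ≈ 0.90

Power calculation (two-sample t-test, normal approximation):
z_β = d · √(n/2) - z_{α/2}
z_β = 0.47 · √(79/2) - 1.645
z_β = 0.47 · 6.285 - 1.645
z_β = 1.309

Power = Φ(z_β) = Φ(1.309) ≈ 0.905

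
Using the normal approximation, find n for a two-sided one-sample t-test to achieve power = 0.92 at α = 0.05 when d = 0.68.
n = 25

Sample size formula (one-sample t-test, normal approximation):
n = ((z_{α/2} + z_β) / d)²

z_{α/2} = 1.960 (for α = 0.05, two-sided)
z_β = 1.405 (for power = 0.92)
d = 0.68

n = ((1.960 + 1.405) / 0.68)²
n = (4.949)²
n ≈ 24.49
Round up to the next whole number: n = 25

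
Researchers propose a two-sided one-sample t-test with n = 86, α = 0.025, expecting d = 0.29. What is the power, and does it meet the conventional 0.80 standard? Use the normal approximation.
Power ≈ 0.67; the study is underpowered (power < 0.80)

Power calculation (one-sample t-test, normal approximation):
z_β = d · √n - z_{α/2}
z_β = 0.29 · √86 - 2.241
z_β = 0.29 · 9.274 - 2.241
z_β = 0.448

Power = Φ(z_β) = Φ(0.448) ≈ 0.673

Effect size d = 0.29 is small by Cohen's convention (0.2/0.5/0.8).

Threshold: power ≥ 0.80 is conventionally adequate.
Power ≈ 0.67 → the study is underpowered (power < 0.80).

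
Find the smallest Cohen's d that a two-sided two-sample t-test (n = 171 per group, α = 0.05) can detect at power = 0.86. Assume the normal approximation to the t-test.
d ≈ 0.33

Minimum detectable effect (two-sample t-test, normal approximation):
d = (z_{α/2} + z_β) / √(n/2)
d = (1.960 + 1.080) / √(171/2)
d = 3.040 / 9.247
d ≈ 0.33

By Cohen's convention (0.2 small / 0.5 medium / 0.8 large): small effect.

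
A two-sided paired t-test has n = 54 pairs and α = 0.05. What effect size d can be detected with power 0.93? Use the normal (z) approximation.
d ≈ 0.47

Minimum detectable effect (paired t-test, normal approximation):
d = (z_{α/2} + z_β) / √n
d = (1.960 + 1.476) / √54
d = 3.436 / 7.348
d ≈ 0.47

By Cohen's convention (0.2 small / 0.5 medium / 0.8 large): small effect.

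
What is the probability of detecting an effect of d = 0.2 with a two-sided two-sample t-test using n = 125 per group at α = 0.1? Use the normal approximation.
Power ≈ 0.47

Power calculation (two-sample t-test, normal approximation):
z_β = d · √(n/2) - z_{α/2}
z_β = 0.2 · √(125/2) - 1.645
z_β = 0.2 · 7.906 - 1.645
z_β = -0.064

Power = Φ(z_β) = Φ(-0.064) ≈ 0.475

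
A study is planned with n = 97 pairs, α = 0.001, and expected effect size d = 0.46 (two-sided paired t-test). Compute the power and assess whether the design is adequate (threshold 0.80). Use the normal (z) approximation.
Power ≈ 0.89; the study is adequately powered (power ≥ 0.80)

Power calculation (paired t-test, normal approximation):
z_β = d · √n - z_{α/2}
z_β = 0.46 · √97 - 3.291
z_β = 0.46 · 9.849 - 3.291
z_β = 1.240

Power = Φ(z_β) = Φ(1.240) ≈ 0.893

Effect size d = 0.46 is small by Cohen's convention (0.2/0.5/0.8).

Threshold: power ≥ 0.80 is conventionally adequate.
Power ≈ 0.89 → the study is adequately powered (power ≥ 0.80).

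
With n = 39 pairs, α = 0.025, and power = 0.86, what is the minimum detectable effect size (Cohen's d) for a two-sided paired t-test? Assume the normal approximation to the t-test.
d ≈ 0.53

Minimum detectable effect (paired t-test, normal approximation):
d = (z_{α/2} + z_β) / √n
d = (2.241 + 1.080) / √39
d = 3.322 / 6.245
d ≈ 0.53

By Cohen's convention (0.2 small / 0.5 medium / 0.8 large): medium effect.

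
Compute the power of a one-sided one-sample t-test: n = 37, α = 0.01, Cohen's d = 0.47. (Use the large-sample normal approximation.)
Power ≈ 0.70

Power calculation (one-sample t-test, normal approximation):
z_β = d · √n - z_α
z_β = 0.47 · √37 - 2.326
z_β = 0.47 · 6.083 - 2.326
z_β = 0.533

Power = Φ(z_β) = Φ(0.533) ≈ 0.703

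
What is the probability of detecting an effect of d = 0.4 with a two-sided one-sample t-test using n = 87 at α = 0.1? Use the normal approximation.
Power ≈ 0.98

Power calculation (one-sample t-test, normal approximation):
z_β = d · √n - z_{α/2}
z_β = 0.4 · √87 - 1.645
z_β = 0.4 · 9.327 - 1.645
z_β = 2.086

Power = Φ(z_β) = Φ(2.086) ≈ 0.982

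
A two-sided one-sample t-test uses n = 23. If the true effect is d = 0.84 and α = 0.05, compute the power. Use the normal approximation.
Power ≈ 0.98

Power calculation (one-sample t-test, normal approximation):
z_β = d · √n - z_{α/2}
z_β = 0.84 · √23 - 1.960
z_β = 0.84 · 4.796 - 1.960
z_β = 2.069

Power = Φ(z_β) = Φ(2.069) ≈ 0.981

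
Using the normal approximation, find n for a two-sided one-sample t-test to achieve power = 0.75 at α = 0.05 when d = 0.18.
n = 215

Sample size formula (one-sample t-test, normal approximation):
n = ((z_{α/2} + z_β) / d)²

z_{α/2} = 1.960 (for α = 0.05, two-sided)
z_β = 0.674 (for power = 0.75)
d = 0.18

n = ((1.960 + 0.674) / 0.18)²
n = (14.633)²
n ≈ 214.12
Round up to the next whole number: n = 215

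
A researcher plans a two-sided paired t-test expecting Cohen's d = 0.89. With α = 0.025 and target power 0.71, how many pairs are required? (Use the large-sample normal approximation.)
n = 10 pairs

Sample size formula (paired t-test, normal approximation):
n = ((z_{α/2} + z_β) / d)²

z_{α/2} = 2.241 (for α = 0.025, two-sided)
z_β = 0.553 (for power = 0.71)
d = 0.89

n = ((2.241 + 0.553) / 0.89)²
n = (3.139)²
n ≈ 9.85
Round up to the next whole number: n = 10 pairs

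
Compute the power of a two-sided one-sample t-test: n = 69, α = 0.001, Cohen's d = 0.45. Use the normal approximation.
Power ≈ 0.67

Power calculation (one-sample t-test, normal approximation):
z_β = d · √n - z_{α/2}
z_β = 0.45 · √69 - 3.291
z_β = 0.45 · 8.307 - 3.291
z_β = 0.447

Power = Φ(z_β) = Φ(0.447) ≈ 0.673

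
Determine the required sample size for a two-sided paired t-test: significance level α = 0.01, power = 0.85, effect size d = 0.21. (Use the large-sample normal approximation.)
n = 296 pairs

Sample size formula (paired t-test, normal approximation):
n = ((z_{α/2} + z_β) / d)²

z_{α/2} = 2.576 (for α = 0.01, two-sided)
z_β = 1.036 (for power = 0.85)
d = 0.21

n = ((2.576 + 1.036) / 0.21)²
n = (17.200)²
n ≈ 295.84
Round up to the next whole number: n = 296 pairs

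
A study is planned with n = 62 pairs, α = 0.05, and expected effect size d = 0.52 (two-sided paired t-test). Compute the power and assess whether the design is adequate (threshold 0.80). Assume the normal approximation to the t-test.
Power ≈ 0.98; the study is adequately powered (power ≥ 0.80)

Power calculation (paired t-test, normal approximation):
z_β = d · √n - z_{α/2}
z_β = 0.52 · √62 - 1.960
z_β = 0.52 · 7.874 - 1.960
z_β = 2.135

Power = Φ(z_β) = Φ(2.135) ≈ 0.984

Effect size d = 0.52 is medium by Cohen's convention (0.2/0.5/0.8).

Threshold: power ≥ 0.80 is conventionally adequate.
Power ≈ 0.98 → the study is adequately powered (power ≥ 0.80).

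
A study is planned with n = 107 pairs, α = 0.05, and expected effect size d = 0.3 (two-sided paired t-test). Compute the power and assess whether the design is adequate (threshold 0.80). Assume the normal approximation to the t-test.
Power ≈ 0.87; the study is adequately powered (power ≥ 0.80)

Power calculation (paired t-test, normal approximation):
z_β = d · √n - z_{α/2}
z_β = 0.3 · √107 - 1.960
z_β = 0.3 · 10.344 - 1.960
z_β = 1.143

Power = Φ(z_β) = Φ(1.143) ≈ 0.874

Effect size d = 0.3 is small by Cohen's convention (0.2/0.5/0.8).

Threshold: power ≥ 0.80 is conventionally adequate.
Power ≈ 0.87 → the study is adequately powered (power ≥ 0.80).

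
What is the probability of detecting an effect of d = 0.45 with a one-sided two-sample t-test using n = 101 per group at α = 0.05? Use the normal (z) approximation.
Power ≈ 0.94

Power calculation (two-sample t-test, normal approximation):
z_β = d · √(n/2) - z_α
z_β = 0.45 · √(101/2) - 1.645
z_β = 0.45 · 7.106 - 1.645
z_β = 1.553

Power = Φ(z_β) = Φ(1.553) ≈ 0.940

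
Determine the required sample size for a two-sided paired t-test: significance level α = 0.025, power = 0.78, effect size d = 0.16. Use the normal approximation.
n = 355 pairs

Sample size formula (paired t-test, normal approximation):
n = ((z_{α/2} + z_β) / d)²

z_{α/2} = 2.241 (for α = 0.025, two-sided)
z_β = 0.772 (for power = 0.78)
d = 0.16

n = ((2.241 + 0.772) / 0.16)²
n = (18.831)²
n ≈ 354.61
Round up to the next whole number: n = 355 pairs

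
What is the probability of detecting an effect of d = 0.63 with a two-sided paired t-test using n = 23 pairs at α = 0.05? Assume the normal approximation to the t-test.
Power ≈ 0.86

Power calculation (paired t-test, normal approximation):
z_β = d · √n - z_{α/2}
z_β = 0.63 · √23 - 1.960
z_β = 0.63 · 4.796 - 1.960
z_β = 1.061

Power = Φ(z_β) = Φ(1.061) ≈ 0.856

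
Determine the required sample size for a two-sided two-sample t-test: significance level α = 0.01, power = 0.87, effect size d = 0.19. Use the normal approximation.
n = 760 per group

Sample size formula (two-sample t-test, normal approximation):
n = 2 · ((z_{α/2} + z_β) / d)²

z_{α/2} = 2.576 (for α = 0.01, two-sided)
z_β = 1.126 (for power = 0.87)
d = 0.19

n = 2 · ((2.576 + 1.126) / 0.19)²
n = 2 · (19.484)²
n ≈ 759.25
Round up to the next whole number: n = 760 per group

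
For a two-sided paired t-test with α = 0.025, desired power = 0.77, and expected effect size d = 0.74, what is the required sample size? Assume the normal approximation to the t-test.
n = 17 pairs

Sample size formula (paired t-test, normal approximation):
n = ((z_{α/2} + z_β) / d)²

z_{α/2} = 2.241 (for α = 0.025, two-sided)
z_β = 0.739 (for power = 0.77)
d = 0.74

n = ((2.241 + 0.739) / 0.74)²
n = (4.027)²
n ≈ 16.22
Round up to the next whole number: n = 17 pairs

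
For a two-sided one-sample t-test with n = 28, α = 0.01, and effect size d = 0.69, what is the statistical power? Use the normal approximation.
Power ≈ 0.86

Power calculation (one-sample t-test, normal approximation):
z_β = d · √n - z_{α/2}
z_β = 0.69 · √28 - 2.576
z_β = 0.69 · 5.292 - 2.576
z_β = 1.075

Power = Φ(z_β) = Φ(1.075) ≈ 0.859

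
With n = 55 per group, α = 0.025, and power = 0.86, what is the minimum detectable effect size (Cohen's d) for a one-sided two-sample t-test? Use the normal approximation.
d ≈ 0.58

Minimum detectable effect (two-sample t-test, normal approximation):
d = (z_α + z_β) / √(n/2)
d = (1.960 + 1.080) / √(55/2)
d = 3.040 / 5.244
d ≈ 0.58

By Cohen's convention (0.2 small / 0.5 medium / 0.8 large): medium effect.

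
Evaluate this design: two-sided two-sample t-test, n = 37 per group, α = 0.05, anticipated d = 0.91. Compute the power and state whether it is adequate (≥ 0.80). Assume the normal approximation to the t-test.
Power ≈ 0.97; the study is adequately powered (power ≥ 0.80)

Power calculation (two-sample t-test, normal approximation):
z_β = d · √(n/2) - z_{α/2}
z_β = 0.91 · √(37/2) - 1.960
z_β = 0.91 · 4.301 - 1.960
z_β = 1.954

Power = Φ(z_β) = Φ(1.954) ≈ 0.975

Effect size d = 0.91 is large by Cohen's convention (0.2/0.5/0.8).

Threshold: power ≥ 0.80 is conventionally adequate.
Power ≈ 0.97 → the study is adequately powered (power ≥ 0.80).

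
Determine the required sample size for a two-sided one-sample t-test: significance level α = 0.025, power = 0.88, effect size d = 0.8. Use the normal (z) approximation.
n = 19

Sample size formula (one-sample t-test, normal approximation):
n = ((z_{α/2} + z_β) / d)²

z_{α/2} = 2.241 (for α = 0.025, two-sided)
z_β = 1.175 (for power = 0.88)
d = 0.8

n = ((2.241 + 1.175) / 0.8)²
n = (4.270)²
n ≈ 18.23
Round up to the next whole number: n = 19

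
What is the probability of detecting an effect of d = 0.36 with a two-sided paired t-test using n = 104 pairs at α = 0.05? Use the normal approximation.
Power ≈ 0.96

Power calculation (paired t-test, normal approximation):
z_β = d · √n - z_{α/2}
z_β = 0.36 · √104 - 1.960
z_β = 0.36 · 10.198 - 1.960
z_β = 1.711

Power = Φ(z_β) = Φ(1.711) ≈ 0.956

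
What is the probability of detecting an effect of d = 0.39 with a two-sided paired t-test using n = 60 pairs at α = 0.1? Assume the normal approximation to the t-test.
Power ≈ 0.92

Power calculation (paired t-test, normal approximation):
z_β = d · √n - z_{α/2}
z_β = 0.39 · √60 - 1.645
z_β = 0.39 · 7.746 - 1.645
z_β = 1.376

Power = Φ(z_β) = Φ(1.376) ≈ 0.916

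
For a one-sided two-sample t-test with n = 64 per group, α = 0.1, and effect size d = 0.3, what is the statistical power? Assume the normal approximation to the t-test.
Power ≈ 0.66

Power calculation (two-sample t-test, normal approximation):
z_β = d · √(n/2) - z_α
z_β = 0.3 · √(64/2) - 1.282
z_β = 0.3 · 5.657 - 1.282
z_β = 0.416

Power = Φ(z_β) = Φ(0.416) ≈ 0.661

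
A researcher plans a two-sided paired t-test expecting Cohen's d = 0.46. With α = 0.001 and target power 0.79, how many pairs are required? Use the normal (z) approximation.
n = 80 pairs

Sample size formula (paired t-test, normal approximation):
n = ((z_{α/2} + z_β) / d)²

z_{α/2} = 3.291 (for α = 0.001, two-sided)
z_β = 0.806 (for power = 0.79)
d = 0.46

n = ((3.291 + 0.806) / 0.46)²
n = (8.907)²
n ≈ 79.33
Round up to the next whole number: n = 80 pairs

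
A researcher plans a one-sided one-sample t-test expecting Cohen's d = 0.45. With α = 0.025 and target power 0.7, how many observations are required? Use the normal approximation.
n = 31

Sample size formula (one-sample t-test, normal approximation):
n = ((z_α + z_β) / d)²

z_α = 1.960 (for α = 0.025, one-sided)
z_β = 0.524 (for power = 0.7)
d = 0.45

n = ((1.960 + 0.524) / 0.45)²
n = (5.520)²
n ≈ 30.47
Round up to the next whole number: n = 31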